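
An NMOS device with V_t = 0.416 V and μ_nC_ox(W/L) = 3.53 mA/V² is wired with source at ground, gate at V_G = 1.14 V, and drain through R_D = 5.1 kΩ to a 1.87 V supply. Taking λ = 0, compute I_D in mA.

I_D = 0.338 mA

V_GS = V_G = 1.14 V, so V_ov = 1.14 − 0.416 = 0.724 V.
Assume saturation: I_D = ½ k_n V_ov² = 0.5 × 3.53 × 0.724² = 0.925 mA, giving V_DS = V_DD − I_D R_D = 1.87 − 0.925 × 5.1 = -2.85 V.
But -2.85 V < V_ov = 0.724 V, so the device is actually in triode.
In triode I_D = k_n[V_ov V_DS − ½ V_DS²] and I_D = (V_DD − V_DS)/R_D. Equating: 9 V_DS² − 14.03 V_DS + 1.87 = 0, giving V_DS = 0.147 V (the root below V_ov).
I_D = (1.87 − 0.147) / 5.1 = 0.338 mA.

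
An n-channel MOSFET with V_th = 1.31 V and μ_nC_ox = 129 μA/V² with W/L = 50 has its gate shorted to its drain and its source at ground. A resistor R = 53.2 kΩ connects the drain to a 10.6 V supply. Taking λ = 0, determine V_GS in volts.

With gate tied to drain, V_GS = V_DS ≥ V_GS − V_th, so the device is in saturation.
k_n = μ_nC_ox · (W/L) = 6.45 mA/V².
KCL at the drain: ½ k_n (V_GS − V_th)² = (V_DD − V_GS)/R.
Let x = V_GS − 1.31. Then 172 x² + x − 9.29 = 0, giving x = 0.23 V (positive root), so V_GS = 1.54 V.
I_D = (V_DD − V_GS)/R = (10.6 − 1.54) / 53.2 = 0.17 mA.

V_GS = 1.54 V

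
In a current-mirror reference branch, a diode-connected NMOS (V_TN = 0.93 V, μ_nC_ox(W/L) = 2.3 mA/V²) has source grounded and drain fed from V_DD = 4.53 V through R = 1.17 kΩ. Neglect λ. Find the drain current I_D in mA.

I_D = 1.96 mA

With gate tied to drain, V_GS = V_DS ≥ V_GS − V_TN, so the device is in saturation.
KCL at the drain: ½ k_n (V_GS − V_TN)² = (V_DD − V_GS)/R.
Let x = V_GS − 0.93. Then 1.35 x² + x − 3.6 = 0, giving x = 1.31 V (positive root), so V_GS = 2.24 V.
I_D = (V_DD − V_GS)/R = (4.53 − 2.24) / 1.17 = 1.96 mA.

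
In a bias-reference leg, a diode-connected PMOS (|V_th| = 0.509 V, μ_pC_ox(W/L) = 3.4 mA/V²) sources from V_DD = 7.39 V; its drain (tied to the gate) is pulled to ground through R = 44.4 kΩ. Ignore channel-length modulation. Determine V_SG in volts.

V_SG = 0.804 V

With gate tied to drain, V_SG = V_SD ≥ V_SG − |V_th|, so the device is in saturation.
KCL at the drain: ½ k_p (V_SG − |V_th|)² = (V_DD − V_SG)/R.
Let x = V_SG − 0.509. Then 75.5 x² + x − 6.881 = 0, giving x = 0.295 V (positive root), so V_SG = 0.804 V.
I_D = (V_DD − V_SG)/R = (7.39 − 0.804) / 44.4 = 0.148 mA.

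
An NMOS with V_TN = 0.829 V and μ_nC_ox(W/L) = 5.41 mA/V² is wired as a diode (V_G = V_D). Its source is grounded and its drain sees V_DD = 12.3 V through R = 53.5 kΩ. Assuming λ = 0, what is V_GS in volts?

V_GS = 1.11 V

With gate tied to drain, V_GS = V_DS ≥ V_GS − V_TN, so the device is in saturation.
KCL at the drain: ½ k_n (V_GS − V_TN)² = (V_DD − V_GS)/R.
Let x = V_GS − 0.829. Then 145 x² + x − 11.47 = 0, giving x = 0.278 V (positive root), so V_GS = 1.11 V.
I_D = (V_DD − V_GS)/R = (12.3 − 1.11) / 53.5 = 0.209 mA.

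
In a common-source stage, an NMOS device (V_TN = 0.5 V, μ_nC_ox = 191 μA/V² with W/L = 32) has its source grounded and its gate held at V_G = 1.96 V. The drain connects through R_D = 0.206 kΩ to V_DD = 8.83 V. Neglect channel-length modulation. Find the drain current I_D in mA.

V_GS = V_G = 1.96 V, so V_ov = 1.96 − 0.5 = 1.46 V.
k_n = μ_nC_ox · (W/L) = 6.112 mA/V².
Assume saturation: I_D = ½ k_n V_ov² = 0.5 × 6.112 × 1.46² = 6.51 mA, giving V_DS = V_DD − I_D R_D = 8.83 − 6.51 × 0.206 = 7.49 V.
V_DS = 7.49 V ≥ V_ov = 1.46 V, confirming saturation.

I_D = 6.51 mA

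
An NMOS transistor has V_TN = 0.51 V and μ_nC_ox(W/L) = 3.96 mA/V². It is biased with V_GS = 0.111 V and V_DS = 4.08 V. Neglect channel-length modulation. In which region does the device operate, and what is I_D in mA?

Cutoff; I_D = 0 mA

V_GS = 0.111 V < V_TN = 0.51 V, so the transistor is in cutoff.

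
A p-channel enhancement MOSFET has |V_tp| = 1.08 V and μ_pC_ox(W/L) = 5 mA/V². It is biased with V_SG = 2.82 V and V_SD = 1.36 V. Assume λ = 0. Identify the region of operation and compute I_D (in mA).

Triode; I_D = 7.21 mA

V_ov = V_SG − |V_tp| = 2.82 − 1.08 = 1.74 V.
Since V_SD = 1.36 V < V_ov = 1.74 V, the device is in the triode region.
I_D = k_p [V_ov · V_SD − ½ V_SD²] = 5 × [1.74 × 1.36 − 0.5 × 1.36²] = 7.21 mA.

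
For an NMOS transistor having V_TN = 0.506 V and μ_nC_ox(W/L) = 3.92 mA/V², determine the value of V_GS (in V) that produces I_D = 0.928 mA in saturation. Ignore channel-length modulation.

In saturation I_D = ½ k_n (V_GS − V_TN)², so V_GS − V_TN = √(2 I_D / k_n) = √(2 × 0.928 / 3.92) = 0.688 V.
V_GS = 0.506 + 0.688 = 1.19 V.

V_GS = 1.19 V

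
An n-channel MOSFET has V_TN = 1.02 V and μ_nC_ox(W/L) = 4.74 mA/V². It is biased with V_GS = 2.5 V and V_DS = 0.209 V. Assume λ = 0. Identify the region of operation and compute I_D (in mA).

Triode; I_D = 1.36 mA

V_ov = V_GS − V_TN = 2.5 − 1.02 = 1.48 V.
Since V_DS = 0.209 V < V_ov = 1.48 V, the device is in the triode region.
I_D = k_n [V_ov · V_DS − ½ V_DS²] = 4.74 × [1.48 × 0.209 − 0.5 × 0.209²] = 1.36 mA.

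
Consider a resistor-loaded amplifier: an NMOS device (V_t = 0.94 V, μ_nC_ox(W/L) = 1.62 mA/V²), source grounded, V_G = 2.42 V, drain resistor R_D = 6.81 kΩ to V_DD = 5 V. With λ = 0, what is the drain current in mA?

I_D = 0.687 mA

V_GS = V_G = 2.42 V, so V_ov = 2.42 − 0.94 = 1.48 V.
Assume saturation: I_D = ½ k_n V_ov² = 0.5 × 1.62 × 1.48² = 1.77 mA, giving V_DS = V_DD − I_D R_D = 5 − 1.77 × 6.81 = -7.08 V.
But -7.08 V < V_ov = 1.48 V, so the device is actually in triode.
In triode I_D = k_n[V_ov V_DS − ½ V_DS²] and I_D = (V_DD − V_DS)/R_D. Equating: 5.52 V_DS² − 17.33 V_DS + 5 = 0, giving V_DS = 0.321 V (the root below V_ov).
I_D = (5 − 0.321) / 6.81 = 0.687 mA.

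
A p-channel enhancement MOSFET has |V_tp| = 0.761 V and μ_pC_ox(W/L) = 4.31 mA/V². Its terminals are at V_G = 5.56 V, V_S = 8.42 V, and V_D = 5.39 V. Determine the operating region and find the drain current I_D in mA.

V_SG = V_S − V_G = 8.42 − 5.56 = 2.86 V; V_SD = V_S − V_D = 8.42 − 5.39 = 3.03 V.
V_ov = V_SG − |V_tp| = 2.86 − 0.761 = 2.1 V.
Since V_SD = 3.03 V ≥ V_ov = 2.1 V, the device is in saturation.
I_D = ½ k_p V_ov² = 0.5 × 4.31 × 2.1² = 9.49 mA.

Saturation; I_D = 9.49 mA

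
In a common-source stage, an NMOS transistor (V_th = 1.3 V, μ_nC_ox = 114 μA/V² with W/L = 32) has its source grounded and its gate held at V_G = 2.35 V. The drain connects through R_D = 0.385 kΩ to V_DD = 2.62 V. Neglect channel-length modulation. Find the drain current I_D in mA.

I_D = 2.01 mA

V_GS = V_G = 2.35 V, so V_ov = 2.35 − 1.3 = 1.05 V.
k_n = μ_nC_ox · (W/L) = 3.648 mA/V².
Assume saturation: I_D = ½ k_n V_ov² = 0.5 × 3.648 × 1.05² = 2.01 mA, giving V_DS = V_DD − I_D R_D = 2.62 − 2.01 × 0.385 = 1.85 V.
V_DS = 1.85 V ≥ V_ov = 1.05 V, confirming saturation.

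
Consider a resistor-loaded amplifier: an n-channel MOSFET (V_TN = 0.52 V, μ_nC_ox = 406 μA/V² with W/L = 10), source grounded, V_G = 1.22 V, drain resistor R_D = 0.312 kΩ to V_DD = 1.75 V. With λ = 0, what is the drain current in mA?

V_GS = V_G = 1.22 V, so V_ov = 1.22 − 0.52 = 0.7 V.
k_n = μ_nC_ox · (W/L) = 4.06 mA/V².
Assume saturation: I_D = ½ k_n V_ov² = 0.5 × 4.06 × 0.7² = 0.995 mA, giving V_DS = V_DD − I_D R_D = 1.75 − 0.995 × 0.312 = 1.44 V.
V_DS = 1.44 V ≥ V_ov = 0.7 V, confirming saturation.

I_D = 0.995 mA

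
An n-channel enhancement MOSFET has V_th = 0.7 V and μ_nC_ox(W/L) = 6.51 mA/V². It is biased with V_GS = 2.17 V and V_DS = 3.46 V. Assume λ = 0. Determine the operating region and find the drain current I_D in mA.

V_ov = V_GS − V_th = 2.17 − 0.7 = 1.47 V.
Since V_DS = 3.46 V ≥ V_ov = 1.47 V, the device is in saturation.
I_D = ½ k_n V_ov² = 0.5 × 6.51 × 1.47² = 7.03 mA.

Saturation; I_D = 7.03 mA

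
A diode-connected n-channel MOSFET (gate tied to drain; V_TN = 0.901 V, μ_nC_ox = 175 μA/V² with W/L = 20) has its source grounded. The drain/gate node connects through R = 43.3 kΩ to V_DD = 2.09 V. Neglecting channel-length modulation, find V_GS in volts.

V_GS = 1.02 V

With gate tied to drain, V_GS = V_DS ≥ V_GS − V_TN, so the device is in saturation.
k_n = μ_nC_ox · (W/L) = 3.5 mA/V².
KCL at the drain: ½ k_n (V_GS − V_TN)² = (V_DD − V_GS)/R.
Let x = V_GS − 0.901. Then 75.8 x² + x − 1.189 = 0, giving x = 0.119 V (positive root), so V_GS = 1.02 V.
I_D = (V_DD − V_GS)/R = (2.09 − 1.02) / 43.3 = 0.0247 mA.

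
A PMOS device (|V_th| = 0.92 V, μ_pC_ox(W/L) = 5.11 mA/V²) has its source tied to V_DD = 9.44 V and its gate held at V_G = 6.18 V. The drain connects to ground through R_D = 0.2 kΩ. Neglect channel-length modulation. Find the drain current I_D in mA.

V_SG = V_DD − V_G = 9.44 − 6.18 = 3.26 V, so V_ov = 3.26 − 0.92 = 2.34 V.
Assume saturation: I_D = ½ k_p V_ov² = 0.5 × 5.11 × 2.34² = 14 mA, giving V_SD = V_DD − I_D R_D = 9.44 − 14 × 0.2 = 6.64 V.
V_SD = 6.64 V ≥ V_ov = 2.34 V, confirming saturation.

I_D = 14.0 mA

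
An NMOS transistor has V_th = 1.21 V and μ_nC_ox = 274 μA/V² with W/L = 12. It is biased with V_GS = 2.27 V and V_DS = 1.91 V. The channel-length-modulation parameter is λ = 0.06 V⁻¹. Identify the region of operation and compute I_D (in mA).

k_n = μ_nC_ox · (W/L) = 3.288 mA/V².
V_ov = V_GS − V_th = 2.27 − 1.21 = 1.06 V.
Since V_DS = 1.91 V ≥ V_ov = 1.06 V, the device is in saturation.
I_D = ½ k_n V_ov² (1 + λ V_DS) = 0.5 × 3.288 × 1.06² × (1 + 0.06 × 1.91) = 2.06 mA.

Saturation; I_D = 2.06 mA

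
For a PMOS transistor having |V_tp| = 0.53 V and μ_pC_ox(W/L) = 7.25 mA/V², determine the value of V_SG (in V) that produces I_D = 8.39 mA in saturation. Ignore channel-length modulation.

V_SG = 2.05 V

In saturation I_D = ½ k_p (V_SG − |V_tp|)², so V_SG − |V_tp| = √(2 I_D / k_p) = √(2 × 8.39 / 7.25) = 1.52 V.
V_SG = 0.53 + 1.52 = 2.05 V.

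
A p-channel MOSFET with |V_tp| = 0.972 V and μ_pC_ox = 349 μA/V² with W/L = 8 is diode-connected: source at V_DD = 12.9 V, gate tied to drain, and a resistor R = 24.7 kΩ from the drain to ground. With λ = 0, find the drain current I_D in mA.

I_D = 0.460 mA

With gate tied to drain, V_SG = V_SD ≥ V_SG − |V_tp|, so the device is in saturation.
k_p = μ_pC_ox · (W/L) = 2.792 mA/V².
KCL at the drain: ½ k_p (V_SG − |V_tp|)² = (V_DD − V_SG)/R.
Let x = V_SG − 0.972. Then 34.5 x² + x − 11.93 = 0, giving x = 0.574 V (positive root), so V_SG = 1.55 V.
I_D = (V_DD − V_SG)/R = (12.9 − 1.55) / 24.7 = 0.46 mA.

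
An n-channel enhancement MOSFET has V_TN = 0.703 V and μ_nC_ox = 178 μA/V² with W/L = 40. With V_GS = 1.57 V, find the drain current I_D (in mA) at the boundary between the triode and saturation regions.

At the boundary V_DS = V_ov = V_GS − V_TN = 1.57 − 0.703 = 0.867 V.
k_n = μ_nC_ox · (W/L) = 7.12 mA/V².
I_D = ½ k_n V_ov² = 0.5 × 7.12 × 0.867² = 2.68 mA.

I_D = 2.68 mA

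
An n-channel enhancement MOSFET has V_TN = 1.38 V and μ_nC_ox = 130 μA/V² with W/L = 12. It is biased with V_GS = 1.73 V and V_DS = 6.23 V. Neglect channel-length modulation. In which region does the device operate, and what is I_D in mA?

Saturation; I_D = 0.0956 mA

k_n = μ_nC_ox · (W/L) = 1.56 mA/V².
V_ov = V_GS − V_TN = 1.73 − 1.38 = 0.35 V.
Since V_DS = 6.23 V ≥ V_ov = 0.35 V, the device is in saturation.
I_D = ½ k_n V_ov² = 0.5 × 1.56 × 0.35² = 0.0956 mA.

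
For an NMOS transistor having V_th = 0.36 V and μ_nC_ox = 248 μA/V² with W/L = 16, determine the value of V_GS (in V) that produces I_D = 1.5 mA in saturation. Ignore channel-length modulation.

k_n = μ_nC_ox · (W/L) = 3.968 mA/V².
In saturation I_D = ½ k_n (V_GS − V_th)², so V_GS − V_th = √(2 I_D / k_n) = √(2 × 1.5 / 3.968) = 0.87 V.
V_GS = 0.36 + 0.87 = 1.23 V.

V_GS = 1.23 V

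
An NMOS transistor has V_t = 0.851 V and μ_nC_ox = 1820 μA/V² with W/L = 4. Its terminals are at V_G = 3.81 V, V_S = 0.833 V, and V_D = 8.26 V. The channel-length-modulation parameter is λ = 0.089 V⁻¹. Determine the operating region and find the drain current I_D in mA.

V_GS = V_G − V_S = 3.81 − 0.833 = 2.98 V; V_DS = V_D − V_S = 8.26 − 0.833 = 7.43 V.
k_n = μ_nC_ox · (W/L) = 7.28 mA/V².
V_ov = V_GS − V_t = 2.98 − 0.851 = 2.13 V.
Since V_DS = 7.43 V ≥ V_ov = 2.13 V, the device is in saturation.
I_D = ½ k_n V_ov² (1 + λ V_DS) = 0.5 × 7.28 × 2.13² × (1 + 0.089 × 7.43) = 27.3 mA.

Saturation; I_D = 27.3 mA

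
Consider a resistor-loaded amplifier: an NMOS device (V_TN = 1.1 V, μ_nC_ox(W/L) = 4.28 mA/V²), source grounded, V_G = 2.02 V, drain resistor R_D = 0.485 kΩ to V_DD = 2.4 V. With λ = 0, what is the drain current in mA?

I_D = 1.81 mA

V_GS = V_G = 2.02 V, so V_ov = 2.02 − 1.1 = 0.92 V.
Assume saturation: I_D = ½ k_n V_ov² = 0.5 × 4.28 × 0.92² = 1.81 mA, giving V_DS = V_DD − I_D R_D = 2.4 − 1.81 × 0.485 = 1.52 V.
V_DS = 1.52 V ≥ V_ov = 0.92 V, confirming saturation.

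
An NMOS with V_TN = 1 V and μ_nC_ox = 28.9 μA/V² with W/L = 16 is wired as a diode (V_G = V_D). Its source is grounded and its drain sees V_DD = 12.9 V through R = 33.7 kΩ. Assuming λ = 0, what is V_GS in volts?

With gate tied to drain, V_GS = V_DS ≥ V_GS − V_TN, so the device is in saturation.
k_n = μ_nC_ox · (W/L) = 0.4624 mA/V².
KCL at the drain: ½ k_n (V_GS − V_TN)² = (V_DD − V_GS)/R.
Let x = V_GS − 1. Then 7.79 x² + x − 11.9 = 0, giving x = 1.17 V (positive root), so V_GS = 2.17 V.
I_D = (V_DD − V_GS)/R = (12.9 − 2.17) / 33.7 = 0.318 mA.

V_GS = 2.17 V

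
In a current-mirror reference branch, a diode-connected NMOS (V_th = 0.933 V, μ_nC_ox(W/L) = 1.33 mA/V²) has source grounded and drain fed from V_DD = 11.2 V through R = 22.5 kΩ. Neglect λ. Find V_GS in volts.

With gate tied to drain, V_GS = V_DS ≥ V_GS − V_th, so the device is in saturation.
KCL at the drain: ½ k_n (V_GS − V_th)² = (V_DD − V_GS)/R.
Let x = V_GS − 0.933. Then 15 x² + x − 10.27 = 0, giving x = 0.796 V (positive root), so V_GS = 1.73 V.
I_D = (V_DD − V_GS)/R = (11.2 − 1.73) / 22.5 = 0.421 mA.

V_GS = 1.73 V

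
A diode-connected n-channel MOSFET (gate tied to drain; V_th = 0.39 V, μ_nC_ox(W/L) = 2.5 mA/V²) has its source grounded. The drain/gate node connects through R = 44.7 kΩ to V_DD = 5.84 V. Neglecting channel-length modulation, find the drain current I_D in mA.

With gate tied to drain, V_GS = V_DS ≥ V_GS − V_th, so the device is in saturation.
KCL at the drain: ½ k_n (V_GS − V_th)² = (V_DD − V_GS)/R.
Let x = V_GS − 0.39. Then 55.9 x² + x − 5.45 = 0, giving x = 0.303 V (positive root), so V_GS = 0.693 V.
I_D = (V_DD − V_GS)/R = (5.84 − 0.693) / 44.7 = 0.115 mA.

I_D = 0.115 mA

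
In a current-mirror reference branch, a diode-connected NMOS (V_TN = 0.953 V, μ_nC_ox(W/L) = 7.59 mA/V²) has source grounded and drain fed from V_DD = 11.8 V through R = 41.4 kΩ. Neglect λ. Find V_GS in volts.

With gate tied to drain, V_GS = V_DS ≥ V_GS − V_TN, so the device is in saturation.
KCL at the drain: ½ k_n (V_GS − V_TN)² = (V_DD − V_GS)/R.
Let x = V_GS − 0.953. Then 157 x² + x − 10.85 = 0, giving x = 0.26 V (positive root), so V_GS = 1.21 V.
I_D = (V_DD − V_GS)/R = (11.8 − 1.21) / 41.4 = 0.256 mA.

V_GS = 1.21 V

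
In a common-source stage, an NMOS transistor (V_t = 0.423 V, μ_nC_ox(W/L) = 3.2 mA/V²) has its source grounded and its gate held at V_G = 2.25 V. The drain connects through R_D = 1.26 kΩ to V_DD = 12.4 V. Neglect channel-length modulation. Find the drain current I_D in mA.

I_D = 5.34 mA

V_GS = V_G = 2.25 V, so V_ov = 2.25 − 0.423 = 1.83 V.
Assume saturation: I_D = ½ k_n V_ov² = 0.5 × 3.2 × 1.83² = 5.34 mA, giving V_DS = V_DD − I_D R_D = 12.4 − 5.34 × 1.26 = 5.67 V.
V_DS = 5.67 V ≥ V_ov = 1.83 V, confirming saturation.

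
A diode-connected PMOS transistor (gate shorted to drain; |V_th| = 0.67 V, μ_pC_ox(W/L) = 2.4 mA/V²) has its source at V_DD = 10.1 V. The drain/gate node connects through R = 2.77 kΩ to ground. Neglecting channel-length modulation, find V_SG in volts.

With gate tied to drain, V_SG = V_SD ≥ V_SG − |V_th|, so the device is in saturation.
KCL at the drain: ½ k_p (V_SG − |V_th|)² = (V_DD − V_SG)/R.
Let x = V_SG − 0.67. Then 3.32 x² + x − 9.43 = 0, giving x = 1.54 V (positive root), so V_SG = 2.21 V.
I_D = (V_DD − V_SG)/R = (10.1 − 2.21) / 2.77 = 2.85 mA.

V_SG = 2.21 V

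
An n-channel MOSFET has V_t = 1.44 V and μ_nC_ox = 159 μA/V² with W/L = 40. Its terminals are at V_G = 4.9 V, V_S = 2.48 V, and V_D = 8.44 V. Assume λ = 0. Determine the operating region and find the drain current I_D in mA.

Saturation; I_D = 3.05 mA

V_GS = V_G − V_S = 4.9 − 2.48 = 2.42 V; V_DS = V_D − V_S = 8.44 − 2.48 = 5.96 V.
k_n = μ_nC_ox · (W/L) = 6.36 mA/V².
V_ov = V_GS − V_t = 2.42 − 1.44 = 0.98 V.
Since V_DS = 5.96 V ≥ V_ov = 0.98 V, the device is in saturation.
I_D = ½ k_n V_ov² = 0.5 × 6.36 × 0.98² = 3.05 mA.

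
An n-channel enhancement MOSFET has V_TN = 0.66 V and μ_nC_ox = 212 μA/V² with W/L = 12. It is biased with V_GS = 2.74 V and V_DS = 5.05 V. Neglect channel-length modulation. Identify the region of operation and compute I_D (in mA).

Saturation; I_D = 5.50 mA

k_n = μ_nC_ox · (W/L) = 2.544 mA/V².
V_ov = V_GS − V_TN = 2.74 − 0.66 = 2.08 V.
Since V_DS = 5.05 V ≥ V_ov = 2.08 V, the device is in saturation.
I_D = ½ k_n V_ov² = 0.5 × 2.544 × 2.08² = 5.5 mA.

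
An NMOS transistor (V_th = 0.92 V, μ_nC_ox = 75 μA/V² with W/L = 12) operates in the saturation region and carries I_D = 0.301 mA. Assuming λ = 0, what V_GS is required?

V_GS = 1.74 V

k_n = μ_nC_ox · (W/L) = 0.9 mA/V².
In saturation I_D = ½ k_n (V_GS − V_th)², so V_GS − V_th = √(2 I_D / k_n) = √(2 × 0.301 / 0.9) = 0.818 V.
V_GS = 0.92 + 0.818 = 1.74 V.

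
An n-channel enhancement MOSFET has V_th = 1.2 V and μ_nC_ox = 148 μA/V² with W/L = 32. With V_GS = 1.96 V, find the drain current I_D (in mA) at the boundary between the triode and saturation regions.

I_D = 1.37 mA

At the boundary V_DS = V_ov = V_GS − V_th = 1.96 − 1.2 = 0.76 V.
k_n = μ_nC_ox · (W/L) = 4.736 mA/V².
I_D = ½ k_n V_ov² = 0.5 × 4.736 × 0.76² = 1.37 mA.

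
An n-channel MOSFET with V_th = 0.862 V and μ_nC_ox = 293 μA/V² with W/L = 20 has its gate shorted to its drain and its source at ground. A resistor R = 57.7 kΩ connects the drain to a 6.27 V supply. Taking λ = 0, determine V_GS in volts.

With gate tied to drain, V_GS = V_DS ≥ V_GS − V_th, so the device is in saturation.
k_n = μ_nC_ox · (W/L) = 5.86 mA/V².
KCL at the drain: ½ k_n (V_GS − V_th)² = (V_DD − V_GS)/R.
Let x = V_GS − 0.862. Then 169 x² + x − 5.408 = 0, giving x = 0.176 V (positive root), so V_GS = 1.04 V.
I_D = (V_DD − V_GS)/R = (6.27 − 1.04) / 57.7 = 0.0907 mA.

V_GS = 1.04 V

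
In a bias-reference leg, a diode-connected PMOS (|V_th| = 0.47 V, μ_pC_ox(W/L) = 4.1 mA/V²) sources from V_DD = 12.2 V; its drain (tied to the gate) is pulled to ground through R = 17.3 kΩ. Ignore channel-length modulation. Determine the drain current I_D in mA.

With gate tied to drain, V_SG = V_SD ≥ V_SG − |V_th|, so the device is in saturation.
KCL at the drain: ½ k_p (V_SG − |V_th|)² = (V_DD − V_SG)/R.
Let x = V_SG − 0.47. Then 35.5 x² + x − 11.73 = 0, giving x = 0.561 V (positive root), so V_SG = 1.03 V.
I_D = (V_DD − V_SG)/R = (12.2 − 1.03) / 17.3 = 0.646 mA.

I_D = 0.646 mA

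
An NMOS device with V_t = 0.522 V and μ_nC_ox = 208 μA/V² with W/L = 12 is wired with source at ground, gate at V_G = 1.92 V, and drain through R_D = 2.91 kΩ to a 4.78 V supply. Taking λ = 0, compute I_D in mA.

I_D = 1.47 mA

V_GS = V_G = 1.92 V, so V_ov = 1.92 − 0.522 = 1.4 V.
k_n = μ_nC_ox · (W/L) = 2.496 mA/V².
Assume saturation: I_D = ½ k_n V_ov² = 0.5 × 2.496 × 1.4² = 2.44 mA, giving V_DS = V_DD − I_D R_D = 4.78 − 2.44 × 2.91 = -2.32 V.
But -2.32 V < V_ov = 1.4 V, so the device is actually in triode.
In triode I_D = k_n[V_ov V_DS − ½ V_DS²] and I_D = (V_DD − V_DS)/R_D. Equating: 3.63 V_DS² − 11.15 V_DS + 4.78 = 0, giving V_DS = 0.515 V (the root below V_ov).
I_D = (4.78 − 0.515) / 2.91 = 1.47 mA.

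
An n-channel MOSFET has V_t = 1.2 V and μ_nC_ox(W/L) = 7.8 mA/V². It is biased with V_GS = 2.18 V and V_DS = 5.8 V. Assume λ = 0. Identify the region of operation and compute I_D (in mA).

V_ov = V_GS − V_t = 2.18 − 1.2 = 0.98 V.
Since V_DS = 5.8 V ≥ V_ov = 0.98 V, the device is in saturation.
I_D = ½ k_n V_ov² = 0.5 × 7.8 × 0.98² = 3.75 mA.

Saturation; I_D = 3.75 mA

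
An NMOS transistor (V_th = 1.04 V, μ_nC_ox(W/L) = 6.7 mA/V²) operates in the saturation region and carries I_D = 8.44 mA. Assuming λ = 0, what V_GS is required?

V_GS = 2.63 V

In saturation I_D = ½ k_n (V_GS − V_th)², so V_GS − V_th = √(2 I_D / k_n) = √(2 × 8.44 / 6.7) = 1.59 V.
V_GS = 1.04 + 1.59 = 2.63 V.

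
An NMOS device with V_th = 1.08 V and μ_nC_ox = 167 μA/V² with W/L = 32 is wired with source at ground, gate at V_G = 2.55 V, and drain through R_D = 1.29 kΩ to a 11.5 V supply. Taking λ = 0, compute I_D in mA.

I_D = 5.77 mA

V_GS = V_G = 2.55 V, so V_ov = 2.55 − 1.08 = 1.47 V.
k_n = μ_nC_ox · (W/L) = 5.344 mA/V².
Assume saturation: I_D = ½ k_n V_ov² = 0.5 × 5.344 × 1.47² = 5.77 mA, giving V_DS = V_DD − I_D R_D = 11.5 − 5.77 × 1.29 = 4.05 V.
V_DS = 4.05 V ≥ V_ov = 1.47 V, confirming saturation.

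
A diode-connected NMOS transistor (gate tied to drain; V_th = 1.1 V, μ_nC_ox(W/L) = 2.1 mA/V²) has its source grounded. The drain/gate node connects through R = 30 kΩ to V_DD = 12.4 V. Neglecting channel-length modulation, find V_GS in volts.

V_GS = 1.68 V

With gate tied to drain, V_GS = V_DS ≥ V_GS − V_th, so the device is in saturation.
KCL at the drain: ½ k_n (V_GS − V_th)² = (V_DD − V_GS)/R.
Let x = V_GS − 1.1. Then 31.5 x² + x − 11.3 = 0, giving x = 0.583 V (positive root), so V_GS = 1.68 V.
I_D = (V_DD − V_GS)/R = (12.4 − 1.68) / 30 = 0.357 mA.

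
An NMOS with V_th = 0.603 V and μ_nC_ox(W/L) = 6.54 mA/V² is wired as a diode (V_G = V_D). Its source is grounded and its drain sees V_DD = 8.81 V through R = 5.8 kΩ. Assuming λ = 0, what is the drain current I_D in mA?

I_D = 1.31 mA

With gate tied to drain, V_GS = V_DS ≥ V_GS − V_th, so the device is in saturation.
KCL at the drain: ½ k_n (V_GS − V_th)² = (V_DD − V_GS)/R.
Let x = V_GS − 0.603. Then 19 x² + x − 8.207 = 0, giving x = 0.632 V (positive root), so V_GS = 1.23 V.
I_D = (V_DD − V_GS)/R = (8.81 − 1.23) / 5.8 = 1.31 mA.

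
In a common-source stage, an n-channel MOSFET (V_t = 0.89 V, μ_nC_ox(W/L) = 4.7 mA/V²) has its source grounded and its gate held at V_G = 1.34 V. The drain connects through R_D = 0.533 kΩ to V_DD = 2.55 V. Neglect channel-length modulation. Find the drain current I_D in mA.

V_GS = V_G = 1.34 V, so V_ov = 1.34 − 0.89 = 0.45 V.
Assume saturation: I_D = ½ k_n V_ov² = 0.5 × 4.7 × 0.45² = 0.476 mA, giving V_DS = V_DD − I_D R_D = 2.55 − 0.476 × 0.533 = 2.3 V.
V_DS = 2.3 V ≥ V_ov = 0.45 V, confirming saturation.

I_D = 0.476 mA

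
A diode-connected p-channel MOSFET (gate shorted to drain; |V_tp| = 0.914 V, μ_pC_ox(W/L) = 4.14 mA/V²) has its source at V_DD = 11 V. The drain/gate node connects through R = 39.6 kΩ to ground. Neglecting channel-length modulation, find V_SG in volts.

With gate tied to drain, V_SG = V_SD ≥ V_SG − |V_tp|, so the device is in saturation.
KCL at the drain: ½ k_p (V_SG − |V_tp|)² = (V_DD − V_SG)/R.
Let x = V_SG − 0.914. Then 82 x² + x − 10.09 = 0, giving x = 0.345 V (positive root), so V_SG = 1.26 V.
I_D = (V_DD − V_SG)/R = (11 − 1.26) / 39.6 = 0.246 mA.

V_SG = 1.26 V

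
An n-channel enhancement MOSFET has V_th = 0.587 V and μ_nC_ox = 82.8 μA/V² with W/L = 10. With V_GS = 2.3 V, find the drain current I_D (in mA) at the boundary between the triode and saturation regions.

I_D = 1.21 mA

At the boundary V_DS = V_ov = V_GS − V_th = 2.3 − 0.587 = 1.71 V.
k_n = μ_nC_ox · (W/L) = 0.828 mA/V².
I_D = ½ k_n V_ov² = 0.5 × 0.828 × 1.71² = 1.21 mA.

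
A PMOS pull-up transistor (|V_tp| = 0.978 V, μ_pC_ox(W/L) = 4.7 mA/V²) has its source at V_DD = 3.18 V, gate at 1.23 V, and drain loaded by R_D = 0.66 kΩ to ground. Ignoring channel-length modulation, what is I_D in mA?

I_D = 2.22 mA

V_SG = V_DD − V_G = 3.18 − 1.23 = 1.95 V, so V_ov = 1.95 − 0.978 = 0.972 V.
Assume saturation: I_D = ½ k_p V_ov² = 0.5 × 4.7 × 0.972² = 2.22 mA, giving V_SD = V_DD − I_D R_D = 3.18 − 2.22 × 0.66 = 1.71 V.
V_SD = 1.71 V ≥ V_ov = 0.972 V, confirming saturation.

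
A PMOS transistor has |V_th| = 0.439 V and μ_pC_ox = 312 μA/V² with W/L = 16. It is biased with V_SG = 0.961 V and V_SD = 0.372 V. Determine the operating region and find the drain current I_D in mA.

k_p = μ_pC_ox · (W/L) = 4.992 mA/V².
V_ov = V_SG − |V_th| = 0.961 − 0.439 = 0.522 V.
Since V_SD = 0.372 V < V_ov = 0.522 V, the device is in the triode region.
I_D = k_p [V_ov · V_SD − ½ V_SD²] = 4.992 × [0.522 × 0.372 − 0.5 × 0.372²] = 0.624 mA.

Triode; I_D = 0.624 mA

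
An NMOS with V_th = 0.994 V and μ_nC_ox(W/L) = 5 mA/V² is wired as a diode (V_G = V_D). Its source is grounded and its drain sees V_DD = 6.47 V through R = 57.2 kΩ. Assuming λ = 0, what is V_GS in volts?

V_GS = 1.19 V

With gate tied to drain, V_GS = V_DS ≥ V_GS − V_th, so the device is in saturation.
KCL at the drain: ½ k_n (V_GS − V_th)² = (V_DD − V_GS)/R.
Let x = V_GS − 0.994. Then 143 x² + x − 5.476 = 0, giving x = 0.192 V (positive root), so V_GS = 1.19 V.
I_D = (V_DD − V_GS)/R = (6.47 − 1.19) / 57.2 = 0.0924 mA.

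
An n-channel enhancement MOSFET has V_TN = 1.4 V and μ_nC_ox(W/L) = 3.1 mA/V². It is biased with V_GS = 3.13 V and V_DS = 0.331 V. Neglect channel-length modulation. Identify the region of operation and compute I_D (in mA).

V_ov = V_GS − V_TN = 3.13 − 1.4 = 1.73 V.
Since V_DS = 0.331 V < V_ov = 1.73 V, the device is in the triode region.
I_D = k_n [V_ov · V_DS − ½ V_DS²] = 3.1 × [1.73 × 0.331 − 0.5 × 0.331²] = 1.61 mA.

Triode; I_D = 1.61 mA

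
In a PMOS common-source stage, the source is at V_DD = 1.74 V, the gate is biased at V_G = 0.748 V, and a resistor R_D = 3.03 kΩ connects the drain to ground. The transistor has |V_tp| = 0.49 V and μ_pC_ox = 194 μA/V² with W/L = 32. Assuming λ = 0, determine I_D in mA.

I_D = 0.507 mA

V_SG = V_DD − V_G = 1.74 − 0.748 = 0.992 V, so V_ov = 0.992 − 0.49 = 0.502 V.
k_p = μ_pC_ox · (W/L) = 6.208 mA/V².
Assume saturation: I_D = ½ k_p V_ov² = 0.5 × 6.208 × 0.502² = 0.782 mA, giving V_SD = V_DD − I_D R_D = 1.74 − 0.782 × 3.03 = -0.63 V.
But -0.63 V < V_ov = 0.502 V, so the device is actually in triode.
In triode I_D = k_p[V_ov V_SD − ½ V_SD²] and I_D = (V_DD − V_SD)/R_D. Equating: 9.41 V_SD² − 10.44 V_SD + 1.74 = 0, giving V_SD = 0.204 V (the root below V_ov).
I_D = (1.74 − 0.204) / 3.03 = 0.507 mA.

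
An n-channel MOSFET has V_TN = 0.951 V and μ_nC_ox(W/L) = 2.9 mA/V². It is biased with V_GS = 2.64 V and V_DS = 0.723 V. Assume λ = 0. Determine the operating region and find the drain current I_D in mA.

V_ov = V_GS − V_TN = 2.64 − 0.951 = 1.69 V.
Since V_DS = 0.723 V < V_ov = 1.69 V, the device is in the triode region.
I_D = k_n [V_ov · V_DS − ½ V_DS²] = 2.9 × [1.69 × 0.723 − 0.5 × 0.723²] = 2.78 mA.

Triode; I_D = 2.78 mA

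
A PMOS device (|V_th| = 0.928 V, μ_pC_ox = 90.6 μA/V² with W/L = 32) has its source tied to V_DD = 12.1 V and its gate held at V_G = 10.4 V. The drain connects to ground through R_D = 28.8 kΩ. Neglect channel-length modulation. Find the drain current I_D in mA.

V_SG = V_DD − V_G = 12.1 − 10.4 = 1.7 V, so V_ov = 1.7 − 0.928 = 0.772 V.
k_p = μ_pC_ox · (W/L) = 2.899 mA/V².
Assume saturation: I_D = ½ k_p V_ov² = 0.5 × 2.899 × 0.772² = 0.864 mA, giving V_SD = V_DD − I_D R_D = 12.1 − 0.864 × 28.8 = -12.8 V.
But -12.8 V < V_ov = 0.772 V, so the device is actually in triode.
In triode I_D = k_p[V_ov V_SD − ½ V_SD²] and I_D = (V_DD − V_SD)/R_D. Equating: 41.7 V_SD² − 65.46 V_SD + 12.1 = 0, giving V_SD = 0.214 V (the root below V_ov).
I_D = (12.1 − 0.214) / 28.8 = 0.413 mA.

I_D = 0.413 mA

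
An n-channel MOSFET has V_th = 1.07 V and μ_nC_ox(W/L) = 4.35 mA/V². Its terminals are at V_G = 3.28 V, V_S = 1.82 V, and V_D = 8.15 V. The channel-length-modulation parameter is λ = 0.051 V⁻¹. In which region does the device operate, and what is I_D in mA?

V_GS = V_G − V_S = 3.28 − 1.82 = 1.46 V; V_DS = V_D − V_S = 8.15 − 1.82 = 6.33 V.
V_ov = V_GS − V_th = 1.46 − 1.07 = 0.39 V.
Since V_DS = 6.33 V ≥ V_ov = 0.39 V, the device is in saturation.
I_D = ½ k_n V_ov² (1 + λ V_DS) = 0.5 × 4.35 × 0.39² × (1 + 0.051 × 6.33) = 0.438 mA.

Saturation; I_D = 0.438 mA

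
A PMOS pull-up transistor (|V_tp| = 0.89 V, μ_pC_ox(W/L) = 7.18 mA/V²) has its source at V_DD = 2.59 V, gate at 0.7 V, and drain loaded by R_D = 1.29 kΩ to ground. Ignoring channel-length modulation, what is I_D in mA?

V_SG = V_DD − V_G = 2.59 − 0.7 = 1.89 V, so V_ov = 1.89 − 0.89 = 1 V.
Assume saturation: I_D = ½ k_p V_ov² = 0.5 × 7.18 × 1² = 3.59 mA, giving V_SD = V_DD − I_D R_D = 2.59 − 3.59 × 1.29 = -2.04 V.
But -2.04 V < V_ov = 1 V, so the device is actually in triode.
In triode I_D = k_p[V_ov V_SD − ½ V_SD²] and I_D = (V_DD − V_SD)/R_D. Equating: 4.63 V_SD² − 10.26 V_SD + 2.59 = 0, giving V_SD = 0.29 V (the root below V_ov).
I_D = (2.59 − 0.29) / 1.29 = 1.78 mA.

I_D = 1.78 mA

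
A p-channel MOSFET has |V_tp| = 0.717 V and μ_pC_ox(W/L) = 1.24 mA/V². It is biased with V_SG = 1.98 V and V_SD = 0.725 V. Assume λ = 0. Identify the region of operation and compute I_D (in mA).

V_ov = V_SG − |V_tp| = 1.98 − 0.717 = 1.26 V.
Since V_SD = 0.725 V < V_ov = 1.26 V, the device is in the triode region.
I_D = k_p [V_ov · V_SD − ½ V_SD²] = 1.24 × [1.26 × 0.725 − 0.5 × 0.725²] = 0.81 mA.

Triode; I_D = 0.810 mA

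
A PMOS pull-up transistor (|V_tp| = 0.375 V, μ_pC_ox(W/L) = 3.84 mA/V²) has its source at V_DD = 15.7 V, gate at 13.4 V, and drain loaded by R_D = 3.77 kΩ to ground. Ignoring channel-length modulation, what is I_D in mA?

V_SG = V_DD − V_G = 15.7 − 13.4 = 2.3 V, so V_ov = 2.3 − 0.375 = 1.92 V.
Assume saturation: I_D = ½ k_p V_ov² = 0.5 × 3.84 × 1.92² = 7.11 mA, giving V_SD = V_DD − I_D R_D = 15.7 − 7.11 × 3.77 = -11.1 V.
But -11.1 V < V_ov = 1.92 V, so the device is actually in triode.
In triode I_D = k_p[V_ov V_SD − ½ V_SD²] and I_D = (V_DD − V_SD)/R_D. Equating: 7.24 V_SD² − 28.87 V_SD + 15.7 = 0, giving V_SD = 0.65 V (the root below V_ov).
I_D = (15.7 − 0.65) / 3.77 = 3.99 mA.

I_D = 3.99 mA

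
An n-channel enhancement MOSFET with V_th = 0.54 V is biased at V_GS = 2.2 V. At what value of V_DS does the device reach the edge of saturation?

The boundary between triode and saturation is V_DS = V_GS − V_th = V_ov.
V_ov = 2.2 − 0.54 = 1.66 V.

V_DS,sat = 1.66 V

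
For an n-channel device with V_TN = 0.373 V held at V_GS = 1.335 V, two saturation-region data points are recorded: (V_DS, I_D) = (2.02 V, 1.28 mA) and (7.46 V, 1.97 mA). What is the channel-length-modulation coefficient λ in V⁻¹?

λ = 0.124 V⁻¹

With V_GS fixed, I_D ∝ (1 + λ V_DS) in saturation, so I_D2/I_D1 = (1 + λ V_DS2)/(1 + λ V_DS1).
1.97/1.28 = 1.539 = (1 + 7.46 λ)/(1 + 2.02 λ).
Solving: λ (I_D1 V_DS2 − I_D2 V_DS1) = I_D2 − I_D1, so λ = (1.97 − 1.28) / (1.28 × 7.46 − 1.97 × 2.02) = 0.69 / 5.57 = 0.124 V⁻¹.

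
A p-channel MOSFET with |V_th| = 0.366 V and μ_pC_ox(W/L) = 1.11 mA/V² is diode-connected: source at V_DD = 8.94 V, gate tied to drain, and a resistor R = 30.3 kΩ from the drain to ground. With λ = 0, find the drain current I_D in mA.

I_D = 0.260 mA

With gate tied to drain, V_SG = V_SD ≥ V_SG − |V_th|, so the device is in saturation.
KCL at the drain: ½ k_p (V_SG − |V_th|)² = (V_DD − V_SG)/R.
Let x = V_SG − 0.366. Then 16.8 x² + x − 8.574 = 0, giving x = 0.685 V (positive root), so V_SG = 1.05 V.
I_D = (V_DD − V_SG)/R = (8.94 − 1.05) / 30.3 = 0.26 mA.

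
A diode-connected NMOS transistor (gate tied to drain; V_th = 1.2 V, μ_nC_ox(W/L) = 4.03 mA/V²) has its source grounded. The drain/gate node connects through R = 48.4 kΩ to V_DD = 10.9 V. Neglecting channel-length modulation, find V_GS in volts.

With gate tied to drain, V_GS = V_DS ≥ V_GS − V_th, so the device is in saturation.
KCL at the drain: ½ k_n (V_GS − V_th)² = (V_DD − V_GS)/R.
Let x = V_GS − 1.2. Then 97.5 x² + x − 9.7 = 0, giving x = 0.31 V (positive root), so V_GS = 1.51 V.
I_D = (V_DD − V_GS)/R = (10.9 − 1.51) / 48.4 = 0.194 mA.

V_GS = 1.51 V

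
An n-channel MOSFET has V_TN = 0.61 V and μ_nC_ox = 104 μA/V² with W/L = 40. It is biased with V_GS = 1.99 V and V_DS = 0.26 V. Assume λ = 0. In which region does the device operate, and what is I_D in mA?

Triode; I_D = 1.35 mA

k_n = μ_nC_ox · (W/L) = 4.16 mA/V².
V_ov = V_GS − V_TN = 1.99 − 0.61 = 1.38 V.
Since V_DS = 0.26 V < V_ov = 1.38 V, the device is in the triode region.
I_D = k_n [V_ov · V_DS − ½ V_DS²] = 4.16 × [1.38 × 0.26 − 0.5 × 0.26²] = 1.35 mA.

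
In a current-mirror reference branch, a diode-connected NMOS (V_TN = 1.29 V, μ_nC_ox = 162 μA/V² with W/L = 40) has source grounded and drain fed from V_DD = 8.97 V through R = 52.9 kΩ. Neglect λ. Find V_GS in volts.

With gate tied to drain, V_GS = V_DS ≥ V_GS − V_TN, so the device is in saturation.
k_n = μ_nC_ox · (W/L) = 6.48 mA/V².
KCL at the drain: ½ k_n (V_GS − V_TN)² = (V_DD − V_GS)/R.
Let x = V_GS − 1.29. Then 171 x² + x − 7.68 = 0, giving x = 0.209 V (positive root), so V_GS = 1.5 V.
I_D = (V_DD − V_GS)/R = (8.97 − 1.5) / 52.9 = 0.141 mA.

V_GS = 1.50 V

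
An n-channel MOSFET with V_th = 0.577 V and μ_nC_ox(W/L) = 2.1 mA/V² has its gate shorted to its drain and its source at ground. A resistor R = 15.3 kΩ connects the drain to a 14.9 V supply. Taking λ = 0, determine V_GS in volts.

V_GS = 1.49 V

With gate tied to drain, V_GS = V_DS ≥ V_GS − V_th, so the device is in saturation.
KCL at the drain: ½ k_n (V_GS − V_th)² = (V_DD − V_GS)/R.
Let x = V_GS − 0.577. Then 16.1 x² + x − 14.32 = 0, giving x = 0.914 V (positive root), so V_GS = 1.49 V.
I_D = (V_DD − V_GS)/R = (14.9 − 1.49) / 15.3 = 0.876 mA.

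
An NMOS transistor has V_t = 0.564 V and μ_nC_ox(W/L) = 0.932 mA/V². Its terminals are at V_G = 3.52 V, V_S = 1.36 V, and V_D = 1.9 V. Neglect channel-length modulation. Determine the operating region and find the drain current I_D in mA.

Triode; I_D = 0.667 mA

V_GS = V_G − V_S = 3.52 − 1.36 = 2.16 V; V_DS = V_D − V_S = 1.9 − 1.36 = 0.54 V.
V_ov = V_GS − V_t = 2.16 − 0.564 = 1.6 V.
Since V_DS = 0.54 V < V_ov = 1.6 V, the device is in the triode region.
I_D = k_n [V_ov · V_DS − ½ V_DS²] = 0.932 × [1.6 × 0.54 − 0.5 × 0.54²] = 0.667 mA.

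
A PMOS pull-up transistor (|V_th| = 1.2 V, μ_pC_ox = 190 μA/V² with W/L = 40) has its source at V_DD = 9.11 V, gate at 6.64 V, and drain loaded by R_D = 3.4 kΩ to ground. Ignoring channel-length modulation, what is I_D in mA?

I_D = 2.59 mA

V_SG = V_DD − V_G = 9.11 − 6.64 = 2.47 V, so V_ov = 2.47 − 1.2 = 1.27 V.
k_p = μ_pC_ox · (W/L) = 7.6 mA/V².
Assume saturation: I_D = ½ k_p V_ov² = 0.5 × 7.6 × 1.27² = 6.13 mA, giving V_SD = V_DD − I_D R_D = 9.11 − 6.13 × 3.4 = -11.7 V.
But -11.7 V < V_ov = 1.27 V, so the device is actually in triode.
In triode I_D = k_p[V_ov V_SD − ½ V_SD²] and I_D = (V_DD − V_SD)/R_D. Equating: 12.9 V_SD² − 33.82 V_SD + 9.11 = 0, giving V_SD = 0.305 V (the root below V_ov).
I_D = (9.11 − 0.305) / 3.4 = 2.59 mA.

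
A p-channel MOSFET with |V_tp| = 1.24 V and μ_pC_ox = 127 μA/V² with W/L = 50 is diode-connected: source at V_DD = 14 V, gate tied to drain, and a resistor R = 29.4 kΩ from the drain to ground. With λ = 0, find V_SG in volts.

With gate tied to drain, V_SG = V_SD ≥ V_SG − |V_tp|, so the device is in saturation.
k_p = μ_pC_ox · (W/L) = 6.35 mA/V².
KCL at the drain: ½ k_p (V_SG − |V_tp|)² = (V_DD − V_SG)/R.
Let x = V_SG − 1.24. Then 93.3 x² + x − 12.76 = 0, giving x = 0.364 V (positive root), so V_SG = 1.6 V.
I_D = (V_DD − V_SG)/R = (14 − 1.6) / 29.4 = 0.422 mA.

V_SG = 1.60 V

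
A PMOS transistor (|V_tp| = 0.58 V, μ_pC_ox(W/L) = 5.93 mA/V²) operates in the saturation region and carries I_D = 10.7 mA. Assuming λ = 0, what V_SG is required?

V_SG = 2.48 V

In saturation I_D = ½ k_p (V_SG − |V_tp|)², so V_SG − |V_tp| = √(2 I_D / k_p) = √(2 × 10.7 / 5.93) = 1.9 V.
V_SG = 0.58 + 1.9 = 2.48 V.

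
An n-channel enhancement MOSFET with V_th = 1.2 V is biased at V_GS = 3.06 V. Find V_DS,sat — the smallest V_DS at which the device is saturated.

V_DS,sat = 1.86 V

The boundary between triode and saturation is V_DS = V_GS − V_th = V_ov.
V_ov = 3.06 − 1.2 = 1.86 V.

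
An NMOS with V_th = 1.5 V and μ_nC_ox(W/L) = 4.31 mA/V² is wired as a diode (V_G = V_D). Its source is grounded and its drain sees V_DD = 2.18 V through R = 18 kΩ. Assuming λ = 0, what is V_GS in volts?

V_GS = 1.62 V

With gate tied to drain, V_GS = V_DS ≥ V_GS − V_th, so the device is in saturation.
KCL at the drain: ½ k_n (V_GS − V_th)² = (V_DD − V_GS)/R.
Let x = V_GS − 1.5. Then 38.8 x² + x − 0.68 = 0, giving x = 0.12 V (positive root), so V_GS = 1.62 V.
I_D = (V_DD − V_GS)/R = (2.18 − 1.62) / 18 = 0.0311 mA.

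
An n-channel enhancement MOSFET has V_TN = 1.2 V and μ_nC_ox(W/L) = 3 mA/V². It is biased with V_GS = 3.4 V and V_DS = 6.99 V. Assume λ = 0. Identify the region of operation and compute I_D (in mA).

V_ov = V_GS − V_TN = 3.4 − 1.2 = 2.2 V.
Since V_DS = 6.99 V ≥ V_ov = 2.2 V, the device is in saturation.
I_D = ½ k_n V_ov² = 0.5 × 3 × 2.2² = 7.26 mA.

Saturation; I_D = 7.26 mA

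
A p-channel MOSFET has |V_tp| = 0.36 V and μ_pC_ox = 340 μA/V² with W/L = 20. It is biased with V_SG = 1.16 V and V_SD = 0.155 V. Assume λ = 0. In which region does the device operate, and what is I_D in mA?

k_p = μ_pC_ox · (W/L) = 6.8 mA/V².
V_ov = V_SG − |V_tp| = 1.16 − 0.36 = 0.8 V.
Since V_SD = 0.155 V < V_ov = 0.8 V, the device is in the triode region.
I_D = k_p [V_ov · V_SD − ½ V_SD²] = 6.8 × [0.8 × 0.155 − 0.5 × 0.155²] = 0.762 mA.

Triode; I_D = 0.762 mA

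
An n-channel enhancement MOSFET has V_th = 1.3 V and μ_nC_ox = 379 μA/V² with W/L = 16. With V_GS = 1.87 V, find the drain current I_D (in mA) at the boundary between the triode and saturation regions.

I_D = 0.985 mA

At the boundary V_DS = V_ov = V_GS − V_th = 1.87 − 1.3 = 0.57 V.
k_n = μ_nC_ox · (W/L) = 6.064 mA/V².
I_D = ½ k_n V_ov² = 0.5 × 6.064 × 0.57² = 0.985 mA.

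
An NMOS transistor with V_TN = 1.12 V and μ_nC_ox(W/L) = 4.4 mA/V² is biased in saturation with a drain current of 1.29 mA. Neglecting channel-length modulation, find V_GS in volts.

In saturation I_D = ½ k_n (V_GS − V_TN)², so V_GS − V_TN = √(2 I_D / k_n) = √(2 × 1.29 / 4.4) = 0.766 V.
V_GS = 1.12 + 0.766 = 1.89 V.

V_GS = 1.89 V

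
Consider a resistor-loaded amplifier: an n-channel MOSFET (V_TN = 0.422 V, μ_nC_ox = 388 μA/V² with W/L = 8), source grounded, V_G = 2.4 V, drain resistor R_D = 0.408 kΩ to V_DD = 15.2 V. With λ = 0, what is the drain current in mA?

V_GS = V_G = 2.4 V, so V_ov = 2.4 − 0.422 = 1.98 V.
k_n = μ_nC_ox · (W/L) = 3.104 mA/V².
Assume saturation: I_D = ½ k_n V_ov² = 0.5 × 3.104 × 1.98² = 6.07 mA, giving V_DS = V_DD − I_D R_D = 15.2 − 6.07 × 0.408 = 12.7 V.
V_DS = 12.7 V ≥ V_ov = 1.98 V, confirming saturation.

I_D = 6.07 mA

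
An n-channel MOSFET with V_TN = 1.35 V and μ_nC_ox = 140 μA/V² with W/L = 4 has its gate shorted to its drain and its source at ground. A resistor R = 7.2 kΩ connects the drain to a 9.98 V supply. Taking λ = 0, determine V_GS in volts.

V_GS = 3.19 V

With gate tied to drain, V_GS = V_DS ≥ V_GS − V_TN, so the device is in saturation.
k_n = μ_nC_ox · (W/L) = 0.56 mA/V².
KCL at the drain: ½ k_n (V_GS − V_TN)² = (V_DD − V_GS)/R.
Let x = V_GS − 1.35. Then 2.02 x² + x − 8.63 = 0, giving x = 1.84 V (positive root), so V_GS = 3.19 V.
I_D = (V_DD − V_GS)/R = (9.98 − 3.19) / 7.2 = 0.944 mA.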